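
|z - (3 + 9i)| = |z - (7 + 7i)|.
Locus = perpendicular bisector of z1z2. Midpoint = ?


Equal distances means the locus is the perpendicular bisector of z1 and z2.
Midpoint = ((3+7)/2, (9+7)/2) = (5.0000, 8.0000)

Perpendicular bisector through (5.0000, 8.0000)


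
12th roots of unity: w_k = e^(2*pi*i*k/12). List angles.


The 12th roots of unity are cis(360k/12°) for k=0..11
Angle step = 360/12 = 30°
Primitive root: cis(30°)
Primitive root = 0.8660 + 0.5000i

12 roots at angles: 0°, 30°, 60°, 90°, 120°, 150°, 180°, 210°, 240°, 270°, 300°, 330°


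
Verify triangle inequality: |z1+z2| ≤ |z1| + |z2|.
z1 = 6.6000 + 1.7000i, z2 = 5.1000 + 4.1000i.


|z1| = sqrt(6.6^2 + 1.7^2) = sqrt(46.45) = 6.8154
|z2| = sqrt(5.1^2 + 4.1^2) = sqrt(42.82) = 6.5437
z1+z2 = 11.7000 + 5.8000i
|z1+z2| = sqrt(170.53) = 13.0587
|z1|+|z2| = 6.8154 + 6.5437 = 13.3591

|z1+z2| = 13.0587 ≤ |z1|+|z2| = 13.3591 (verified)


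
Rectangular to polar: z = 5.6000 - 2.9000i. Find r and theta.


r = sqrt(31.36+8.41) = sqrt(39.77) = 6.3063
theta = atan2(-2.9, 5.6) = -27.3777 degrees

r = 6.3063, theta = -27.3777 degrees


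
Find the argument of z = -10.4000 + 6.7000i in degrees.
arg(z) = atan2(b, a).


Re = -10.4, Im = 6.7
arg = atan2(6.7, -10.4) = 147.2091 degrees

arg(z) = 147.2091 degrees


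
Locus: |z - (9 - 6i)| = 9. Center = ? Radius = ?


|z - z0| = r is a circle with center z0 and radius r.
Center = (9, -6), radius = 9

Circle with center (9, -6) and radius 9


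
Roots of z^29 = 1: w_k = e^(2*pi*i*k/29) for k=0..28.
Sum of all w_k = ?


The sum of all 29th roots of unity is 0.
Geometric series: (1 - w^29)/(1 - w) = (1-1)/(1-w) = 0 since w^29 = 1, w ≠ 1.
Alternatively: coefficient of z^28 in z^29 - 1 is 0.

0


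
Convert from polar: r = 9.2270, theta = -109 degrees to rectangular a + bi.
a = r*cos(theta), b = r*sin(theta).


a = 9.2270*cos(-109°) = 9.2270*(-0.32557) = -3.0040
b = 9.2270*sin(-109°) = 9.2270*(-0.94552) = -8.7243

-3.0040 - 8.7243i


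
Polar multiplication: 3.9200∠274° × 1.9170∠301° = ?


r = 3.9200 * 1.9170 = 7.5146
theta = 274° + 301° = 575° = 215° (mod 360)

7.5146 cis(215°)


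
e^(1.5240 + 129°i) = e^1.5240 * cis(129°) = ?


e^1.5240 = 4.59055
cos(129°) = -0.62932
sin(129°) = 0.77715
Real = 4.59055*(-0.62932) = -2.8889
Imag = 4.59055*0.77715 = 3.5675

-2.8889 + 3.5675i


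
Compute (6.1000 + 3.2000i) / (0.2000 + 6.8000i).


Conjugate of z2 = 0.2000 - 6.8000i
Numerator: (6.1000 + 3.2000i)(0.2000 - 6.8000i) = 22.9800 - 40.8400i
Denominator: 0.2^2 + 6.8^2 = 46.28
Result = (22.9800 - 40.8400i)/46.28

0.4965 - 0.8825i


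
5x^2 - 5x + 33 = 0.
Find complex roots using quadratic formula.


disc = (-5)^2 - 4*5*33 = 25 - 660 = -635
sqrt(|disc|) = sqrt(635) = 25.1992
Real part = 5/(2*5) = 0.5000
Imag part = 25.1992/(2*5) = 2.5199

0.5000 ± 2.5199i


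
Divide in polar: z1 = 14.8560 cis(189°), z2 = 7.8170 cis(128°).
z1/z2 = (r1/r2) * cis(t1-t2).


r = 14.8560 / 7.8170 = 1.9005
theta = 189° - 128° = 61° = 61° (mod 360)

1.9005 cis(61°)


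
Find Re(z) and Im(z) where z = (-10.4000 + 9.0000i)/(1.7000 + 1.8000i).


Multiply by conjugate: (-10.4000 + 9.0000i)(1.7000 - 1.8000i) / (1.7^2 + 1.8^2)
Numerator real = -10.4*1.7 + 9*1.8 = -1.48
Numerator imag = 9*1.7 - (-10.4)*1.8 = 34.02
Denominator = 6.13
Re(z) = -1.48/6.13 = -0.2414
Im(z) = 34.02/6.13 = 5.5498

Re(z) = -0.2414, Im(z) = 5.5498


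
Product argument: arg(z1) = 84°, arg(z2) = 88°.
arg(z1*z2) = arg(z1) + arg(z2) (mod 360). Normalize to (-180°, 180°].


arg(z1*z2) = 84° + 88° = 172°
Normalized to (-180°, 180°]: 172°

172°


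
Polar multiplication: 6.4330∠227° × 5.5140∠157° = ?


r = 6.4330 * 5.5140 = 35.4716
theta = 227° + 157° = 384° = 24° (mod 360)

35.4716 cis(24°)


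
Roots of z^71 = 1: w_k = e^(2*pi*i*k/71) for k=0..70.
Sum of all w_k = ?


The sum of all 71th roots of unity is 0.
Geometric series: (1 - w^71)/(1 - w) = (1-1)/(1-w) = 0 since w^71 = 1, w ≠ 1.
Alternatively: coefficient of z^70 in z^71 - 1 is 0.

0


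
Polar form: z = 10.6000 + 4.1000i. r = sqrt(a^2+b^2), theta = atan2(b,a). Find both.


r = sqrt(112.36+16.81) = sqrt(129.17) = 11.3653
theta = atan2(4.1, 10.6) = 21.1461 degrees

r = 11.3653, theta = 21.1461 degrees


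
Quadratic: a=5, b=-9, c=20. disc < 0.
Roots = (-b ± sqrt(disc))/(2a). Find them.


disc = (-9)^2 - 4*5*20 = 81 - 400 = -319
sqrt(|disc|) = sqrt(319) = 17.8606
Real part = 9/(2*5) = 0.9000
Imag part = 17.8606/(2*5) = 1.7861

0.9000 ± 1.7861i


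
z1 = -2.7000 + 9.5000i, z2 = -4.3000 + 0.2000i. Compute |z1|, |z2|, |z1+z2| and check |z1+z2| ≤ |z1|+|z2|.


|z1| = sqrt((-2.7)^2 + 9.5^2) = sqrt(97.54) = 9.8762
|z2| = sqrt((-4.3)^2 + 0.2^2) = sqrt(18.53) = 4.3046
z1+z2 = -7.0000 + 9.7000i
|z1+z2| = sqrt(143.09) = 11.9620
|z1|+|z2| = 9.8762 + 4.3046 = 14.1808

|z1+z2| = 11.9620 ≤ |z1|+|z2| = 14.1808 (verified)


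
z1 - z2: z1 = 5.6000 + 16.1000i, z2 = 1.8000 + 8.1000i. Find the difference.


Real: 5.6 - 1.8 = 3.8
Imag: 16.1 - 8.1 = 8

3.8000 + 8.0000i


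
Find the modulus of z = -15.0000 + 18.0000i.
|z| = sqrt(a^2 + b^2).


|z| = sqrt((-15)^2 + 18^2) = sqrt(225 + 324) = sqrt(549) = 23.4307

|z| = 23.4307


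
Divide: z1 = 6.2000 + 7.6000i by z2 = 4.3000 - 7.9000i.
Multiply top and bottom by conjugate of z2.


Conjugate of z2 = 4.3000 + 7.9000i
Numerator: (6.2000 + 7.6000i)(4.3000 + 7.9000i) = -33.3800 + 81.6600i
Denominator: 4.3^2 + (-7.9)^2 = 80.9
Result = (-33.3800 + 81.6600i)/80.9

-0.4126 + 1.0094i


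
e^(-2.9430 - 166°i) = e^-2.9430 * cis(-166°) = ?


e^-2.9430 = 0.05271
cos(-166°) = -0.9703
sin(-166°) = -0.2419
Real = 0.05271*(-0.9703) = -0.0511
Imag = 0.05271*(-0.2419) = -0.0128

-0.0511 - 0.0128i


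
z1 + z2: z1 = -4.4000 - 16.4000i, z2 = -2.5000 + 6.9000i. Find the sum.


Real: -4.4 - 2.5 = -6.9
Imag: -16.4 + 6.9 = -9.5

-6.9000 - 9.5000i


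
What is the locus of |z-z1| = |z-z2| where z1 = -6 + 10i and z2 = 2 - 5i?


Equal distances means the locus is the perpendicular bisector of z1 and z2.
Midpoint = ((-6+2)/2, (10+(-5))/2) = (-2.0000, 2.5000)

Perpendicular bisector through (-2.0000, 2.5000)


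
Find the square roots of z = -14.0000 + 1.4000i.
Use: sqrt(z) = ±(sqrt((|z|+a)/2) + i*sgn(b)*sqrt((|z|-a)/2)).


|z| = sqrt(196+1.96) = 14.0698
sqrt((|z|+a)/2) = sqrt((14.0698+(-14))/2) = sqrt(0.0349) = 0.1869
sqrt((|z|-a)/2) = sqrt((14.0698-(-14))/2) = sqrt(14.0349) = 3.7463

±(0.1869 + 3.7463i) i.e. 0.1869 + 3.7463i and -0.1869 - 3.7463i


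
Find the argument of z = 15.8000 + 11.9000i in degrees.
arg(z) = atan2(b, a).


Re = 15.8, Im = 11.9
arg = atan2(11.9, 15.8) = 36.9858 degrees

arg(z) = 36.9858 degrees


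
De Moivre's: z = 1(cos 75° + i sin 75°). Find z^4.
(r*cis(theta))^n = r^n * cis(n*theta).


r^4 = 1^4 = 1
n*theta = 4*75° = 300° = 300° (mod 360)
a = 1*cos(300°) = 0.5000
b = 1*sin(300°) = -0.8660

1 cis(300°) = 0.5000 - 0.8660i


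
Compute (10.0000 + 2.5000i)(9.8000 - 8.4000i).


Real = 10*9.8 - 2.5*(-8.4) = 98 - (-21) = 119
Imag = 10*(-8.4) + 9.8*2.5 = -84 + 24.5 = -59.5

119.0000 - 59.5000i


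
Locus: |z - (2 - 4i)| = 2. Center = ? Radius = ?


|z - z0| = r is a circle with center z0 and radius r.
Center = (2, -4), radius = 2

Circle with center (2, -4) and radius 2


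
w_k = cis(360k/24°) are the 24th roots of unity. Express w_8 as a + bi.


Angle = 360*8/24 = 120°
a = cos(120°) = -0.5000
b = sin(120°) = 0.8660

-0.5000 + 0.8660i


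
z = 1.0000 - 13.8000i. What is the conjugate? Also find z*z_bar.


z_bar = 1.0000 + 13.8000i
z*z_bar = 1^2 + (-13.8)^2 = 1 + 190.44 = 191.44

z_bar = 1.0000 + 13.8000i, z*z_bar = 191.44


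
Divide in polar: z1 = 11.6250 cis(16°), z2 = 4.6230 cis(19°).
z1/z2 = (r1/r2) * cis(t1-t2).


r = 11.6250 / 4.6230 = 2.5146
theta = 16° - 19° = -3° = 357° (mod 360)

2.5146 cis(357°)


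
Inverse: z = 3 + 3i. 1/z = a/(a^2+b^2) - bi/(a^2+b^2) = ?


|z|^2 = 9+9 = 18
1/z = (3 - 3i)/18

1/z = 0.1667 - 0.1667i


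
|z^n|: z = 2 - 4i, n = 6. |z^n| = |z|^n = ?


|z| = sqrt(4+16) = sqrt(20) = 4.4721
|z^6| = |z|^6 = (sqrt(20))^6 = 20^3 = 8000

|z^6| = 8000


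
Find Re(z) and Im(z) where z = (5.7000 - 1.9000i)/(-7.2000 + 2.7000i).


Multiply by conjugate: (5.7000 - 1.9000i)(-7.2000 - 2.7000i) / ((-7.2)^2 + 2.7^2)
Numerator real = 5.7*(-7.2) - (1.9)*2.7 = -46.17
Numerator imag = -1.9*(-7.2) - 5.7*2.7 = -1.71
Denominator = 59.13
Re(z) = -46.17/59.13 = -0.7808
Im(z) = -1.71/59.13 = -0.0289

Re(z) = -0.7808, Im(z) = -0.0289


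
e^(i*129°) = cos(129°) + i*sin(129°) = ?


cos(129°) = -0.6293
sin(129°) = 0.7771

e^(i*129°) = -0.6293 + 0.7771i


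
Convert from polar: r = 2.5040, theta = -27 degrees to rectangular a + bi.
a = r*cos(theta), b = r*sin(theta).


a = 2.5040*cos(-27°) = 2.5040*0.891 = 2.2311
b = 2.5040*sin(-27°) = 2.5040*(-0.454) = -1.1368

2.2311 - 1.1368i


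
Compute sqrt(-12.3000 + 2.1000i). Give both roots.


|z| = sqrt(151.29+4.41) = 12.4780
sqrt((|z|+a)/2) = sqrt((12.4780+(-12.3))/2) = sqrt(0.0890) = 0.2983
sqrt((|z|-a)/2) = sqrt((12.4780-(-12.3))/2) = sqrt(12.3890) = 3.5198

±(0.2983 + 3.5198i) i.e. 0.2983 + 3.5198i and -0.2983 - 3.5198i


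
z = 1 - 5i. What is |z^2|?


|z| = sqrt(1+25) = sqrt(26) = 5.0990
|z^2| = |z|^2 = (sqrt(26))^2 = 26

|z^2| = 26


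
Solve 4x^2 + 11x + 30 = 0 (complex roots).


disc = 11^2 - 4*4*30 = 121 - 480 = -359
sqrt(|disc|) = sqrt(359) = 18.9473
Real part = -11/(2*4) = -1.3750
Imag part = 18.9473/(2*4) = 2.3684

-1.3750 ± 2.3684i


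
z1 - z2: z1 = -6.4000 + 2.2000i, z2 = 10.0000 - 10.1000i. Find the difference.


Real: -6.4 - 10 = -16.4
Imag: 2.2 + 10.1 = 12.3

-16.4000 + 12.3000i


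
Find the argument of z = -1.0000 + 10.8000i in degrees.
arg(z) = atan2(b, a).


Re = -1, Im = 10.8
arg = atan2(10.8, -1) = 95.2901 degrees

arg(z) = 95.2901 degrees


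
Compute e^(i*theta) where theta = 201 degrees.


cos(201°) = -0.9336
sin(201°) = -0.3584

e^(i*201°) = -0.9336 - 0.3584i


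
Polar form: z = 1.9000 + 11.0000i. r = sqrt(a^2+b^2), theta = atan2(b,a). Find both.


r = sqrt(3.61+121) = sqrt(124.61) = 11.1629
theta = atan2(11, 1.9) = 80.2002 degrees

r = 11.1629, theta = 80.2002 degrees


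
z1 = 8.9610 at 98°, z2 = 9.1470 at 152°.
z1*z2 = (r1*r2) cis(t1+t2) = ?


r = 8.9610 * 9.1470 = 81.9663
theta = 98° + 152° = 250° = 250° (mod 360)

81.9663 cis(250°)


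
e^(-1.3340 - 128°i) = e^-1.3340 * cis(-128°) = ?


e^-1.3340 = 0.2634
cos(-128°) = -0.6157
sin(-128°) = -0.788
Real = 0.2634*(-0.6157) = -0.1622
Imag = 0.2634*(-0.788) = -0.2076

-0.1622 - 0.2076i


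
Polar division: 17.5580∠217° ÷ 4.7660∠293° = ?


r = 17.5580 / 4.7660 = 3.6840
theta = 217° - 293° = -76° = 284° (mod 360)

3.6840 cis(284°)


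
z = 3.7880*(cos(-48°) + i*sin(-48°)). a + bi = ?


a = 3.7880*cos(-48°) = 3.7880*0.66913 = 2.5347
b = 3.7880*sin(-48°) = 3.7880*(-0.74314) = -2.8150

2.5347 - 2.8150i


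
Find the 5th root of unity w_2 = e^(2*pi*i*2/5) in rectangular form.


Angle = 360*2/5 = 144°
a = cos(144°) = -0.8090
b = sin(144°) = 0.5878

-0.8090 + 0.5878i


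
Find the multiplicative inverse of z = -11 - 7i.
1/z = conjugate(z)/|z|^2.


|z|^2 = 121+49 = 170
1/z = (-11 + 7i)/170

1/z = -0.0647 + 0.0412i


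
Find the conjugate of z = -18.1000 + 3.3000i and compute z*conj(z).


z_bar = -18.1000 - 3.3000i
z*z_bar = (-18.1)^2 + 3.3^2 = 327.61 + 10.89 = 338.5

z_bar = -18.1000 - 3.3000i, z*z_bar = 338.5


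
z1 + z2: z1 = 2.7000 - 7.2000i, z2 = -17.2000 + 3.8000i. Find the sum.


Real: 2.7 - 17.2 = -14.5
Imag: -7.2 + 3.8 = -3.4

-14.5000 - 3.4000i


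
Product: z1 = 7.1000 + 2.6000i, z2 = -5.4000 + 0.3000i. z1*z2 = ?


Real = 7.1*(-5.4) - 2.6*0.3 = -38.34 - 0.78 = -39.12
Imag = 7.1*0.3 - (5.4)*2.6 = 2.13 - (14.04) = -11.91

-39.1200 - 11.9100i


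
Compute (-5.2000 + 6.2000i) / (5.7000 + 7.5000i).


Conjugate of z2 = 5.7000 - 7.5000i
Numerator: (-5.2000 + 6.2000i)(5.7000 - 7.5000i) = 16.8600 + 74.3400i
Denominator: 5.7^2 + 7.5^2 = 88.74
Result = (16.8600 + 74.3400i)/88.74

0.1900 + 0.8377i


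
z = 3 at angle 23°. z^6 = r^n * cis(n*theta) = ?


r^6 = 3^6 = 729
n*theta = 6*23° = 138° = 138° (mod 360)
a = 729*cos(138°) = -541.7526
b = 729*sin(138°) = 487.7962

729 cis(138°) = -541.7526 + 487.7962i


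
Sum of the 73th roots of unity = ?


The sum of all 73th roots of unity is 0.
Geometric series: (1 - w^73)/(1 - w) = (1-1)/(1-w) = 0 since w^73 = 1, w ≠ 1.
Alternatively: coefficient of z^72 in z^73 - 1 is 0.

0


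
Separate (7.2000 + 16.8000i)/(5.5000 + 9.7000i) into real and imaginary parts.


Multiply by conjugate: (7.2000 + 16.8000i)(5.5000 - 9.7000i) / (5.5^2 + 9.7^2)
Numerator real = 7.2*5.5 + 16.8*9.7 = 202.56
Numerator imag = 16.8*5.5 - 7.2*9.7 = 22.56
Denominator = 124.34
Re(z) = 202.56/124.34 = 1.6291
Im(z) = 22.56/124.34 = 0.1814

Re(z) = 1.6291, Im(z) = 0.1814


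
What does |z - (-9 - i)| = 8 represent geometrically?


|z - z0| = r is a circle with center z0 and radius r.
Center = (-9, -1), radius = 8

Circle with center (-9, -1) and radius 8


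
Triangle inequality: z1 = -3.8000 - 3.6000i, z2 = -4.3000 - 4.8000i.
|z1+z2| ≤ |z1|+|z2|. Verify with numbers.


|z1| = sqrt((-3.8)^2 + (-3.6)^2) = sqrt(27.4) = 5.2345
|z2| = sqrt((-4.3)^2 + (-4.8)^2) = sqrt(41.53) = 6.4444
z1+z2 = -8.1000 - 8.4000i
|z1+z2| = sqrt(136.17) = 11.6692
|z1|+|z2| = 5.2345 + 6.4444 = 11.6789

|z1+z2| = 11.6692 ≤ |z1|+|z2| = 11.6789 (verified)


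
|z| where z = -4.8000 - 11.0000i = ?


|z| = sqrt((-4.8)^2 + (-11)^2) = sqrt(23.04 + 121) = sqrt(144.04) = 12.0017

|z| = 12.0017


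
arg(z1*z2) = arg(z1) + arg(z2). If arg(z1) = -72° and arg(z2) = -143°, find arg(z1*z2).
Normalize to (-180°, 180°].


arg(z1*z2) = -72° - 143° = -215°
Normalized to (-180°, 180°]: 145°

145°


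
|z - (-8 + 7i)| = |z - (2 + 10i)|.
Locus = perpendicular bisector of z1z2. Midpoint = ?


Equal distances means the locus is the perpendicular bisector of z1 and z2.
Midpoint = ((-8+2)/2, (7+10)/2) = (-3.0000, 8.5000)

Perpendicular bisector through (-3.0000, 8.5000)


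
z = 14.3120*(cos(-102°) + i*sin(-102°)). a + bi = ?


a = 14.3120*cos(-102°) = 14.3120*(-0.20791) = -2.9756
b = 14.3120*sin(-102°) = 14.3120*(-0.9781476) = -13.9992

-2.9756 - 13.9992i


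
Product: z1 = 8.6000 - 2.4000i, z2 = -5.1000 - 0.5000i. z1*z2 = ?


Real = 8.6*(-5.1) - (-2.4)*(-0.5) = -43.86 - 1.2 = -45.06
Imag = 8.6*(-0.5) - (5.1)*(-2.4) = -4.3 + 12.24 = 7.94

-45.0600 + 7.9400i


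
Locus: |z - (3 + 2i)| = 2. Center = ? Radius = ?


|z - z0| = r is a circle with center z0 and radius r.
Center = (3, 2), radius = 2

Circle with center (3, 2) and radius 2


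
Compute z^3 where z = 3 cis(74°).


r^3 = 3^3 = 27
n*theta = 3*74° = 222° = 222° (mod 360)
a = 27*cos(222°) = -20.0649
b = 27*sin(222°) = -18.0665

27 cis(222°) = -20.0649 - 18.0665i


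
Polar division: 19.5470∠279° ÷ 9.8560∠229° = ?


r = 19.5470 / 9.8560 = 1.9833
theta = 279° - 229° = 50° = 50° (mod 360)

1.9833 cis(50°)


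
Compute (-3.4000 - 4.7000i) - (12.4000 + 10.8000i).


Real: -3.4 - 12.4 = -15.8
Imag: -4.7 - 10.8 = -15.5

-15.8000 - 15.5000i


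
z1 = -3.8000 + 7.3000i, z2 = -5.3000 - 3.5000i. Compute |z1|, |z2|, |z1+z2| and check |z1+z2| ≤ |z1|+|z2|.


|z1| = sqrt((-3.8)^2 + 7.3^2) = sqrt(67.73) = 8.2298
|z2| = sqrt((-5.3)^2 + (-3.5)^2) = sqrt(40.34) = 6.3514
z1+z2 = -9.1000 + 3.8000i
|z1+z2| = sqrt(97.25) = 9.8615
|z1|+|z2| = 8.2298 + 6.3514 = 14.5812

|z1+z2| = 9.8615 ≤ |z1|+|z2| = 14.5812 (verified)


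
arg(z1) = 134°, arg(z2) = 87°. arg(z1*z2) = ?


arg(z1*z2) = 134° + 87° = 221°
Normalized to (-180°, 180°]: -139°

-139°


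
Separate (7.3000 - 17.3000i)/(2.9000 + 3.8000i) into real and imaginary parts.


Multiply by conjugate: (7.3000 - 17.3000i)(2.9000 - 3.8000i) / (2.9^2 + 3.8^2)
Numerator real = 7.3*2.9 - (17.3)*3.8 = -44.57
Numerator imag = -17.3*2.9 - 7.3*3.8 = -77.91
Denominator = 22.85
Re(z) = -44.57/22.85 = -1.9505
Im(z) = -77.91/22.85 = -3.4096

Re(z) = -1.9505, Im(z) = -3.4096


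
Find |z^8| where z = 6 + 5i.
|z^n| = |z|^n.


|z| = sqrt(36+25) = sqrt(61) = 7.8102
|z^8| = |z|^8 = (sqrt(61))^8 = 61^4 = 13845841

|z^8| = 13845841


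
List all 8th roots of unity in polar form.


The 8th roots of unity are cis(360k/8°) for k=0..7
Angle step = 360/8 = 45°
Primitive root: cis(45°)
Primitive root = 0.7071 + 0.7071i

8 roots at angles: 0°, 45°, 90°, 135°, 180°, 225°, 270°, 315°


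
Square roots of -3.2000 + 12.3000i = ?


|z| = sqrt(10.24+151.29) = 12.7094
sqrt((|z|+a)/2) = sqrt((12.7094+(-3.2))/2) = sqrt(4.7547) = 2.1805
sqrt((|z|-a)/2) = sqrt((12.7094-(-3.2))/2) = sqrt(7.9547) = 2.8204

±(2.1805 + 2.8204i) i.e. 2.1805 + 2.8204i and -2.1805 - 2.8204i


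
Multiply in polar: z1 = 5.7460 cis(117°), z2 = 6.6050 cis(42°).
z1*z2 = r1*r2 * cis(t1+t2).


r = 5.7460 * 6.6050 = 37.9523
theta = 117° + 42° = 159° = 159° (mod 360)

37.9523 cis(159°)


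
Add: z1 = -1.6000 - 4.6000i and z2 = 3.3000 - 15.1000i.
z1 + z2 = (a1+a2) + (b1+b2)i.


Real: -1.6 + 3.3 = 1.7
Imag: -4.6 - 15.1 = -19.7

1.7000 - 19.7000i


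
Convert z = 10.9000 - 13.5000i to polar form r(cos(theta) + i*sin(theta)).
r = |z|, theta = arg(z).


r = sqrt(118.81+182.25) = sqrt(301.06) = 17.3511
theta = atan2(-13.5, 10.9) = -51.0823 degrees

r = 17.3511, theta = -51.0823 degrees


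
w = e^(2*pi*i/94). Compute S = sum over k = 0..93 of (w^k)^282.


The roots are w_k = w^k with w = e^(2*pi*i/94), and (w^k)^282 = (w^282)^k.
So S = 1 + u + u^2 + ... + u^(93) with u = w^282.
282 = 3*94 + 0, so 282 is a multiple of 94 and u = (w^94)^3 = 1.
Every one of the 94 terms equals 1: S = 94

S = 94


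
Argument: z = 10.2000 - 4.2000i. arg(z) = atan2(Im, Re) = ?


Re = 10.2, Im = -4.2
arg = atan2(-4.2, 10.2) = -22.3801 degrees

arg(z) = -22.3801 degrees


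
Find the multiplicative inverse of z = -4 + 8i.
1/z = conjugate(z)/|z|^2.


|z|^2 = 16+64 = 80
1/z = (-4 - 8i)/80

1/z = -0.0500 - 0.1000i


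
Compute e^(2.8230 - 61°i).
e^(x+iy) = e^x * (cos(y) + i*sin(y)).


e^2.8230 = 16.8273
cos(-61°) = 0.48481
sin(-61°) = -0.87462
Real = 16.8273*0.48481 = 8.1580
Imag = 16.8273*(-0.87462) = -14.7175

8.1580 - 14.7175i


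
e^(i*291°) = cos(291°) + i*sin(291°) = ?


cos(291°) = 0.3584
sin(291°) = -0.9336

e^(i*291°) = 0.3584 - 0.9336i


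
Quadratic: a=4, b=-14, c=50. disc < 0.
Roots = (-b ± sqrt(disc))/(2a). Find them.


disc = (-14)^2 - 4*4*50 = 196 - 800 = -604
sqrt(|disc|) = sqrt(604) = 24.5764
Real part = 14/(2*4) = 1.7500
Imag part = 24.5764/(2*4) = 3.0721

1.7500 ± 3.0721i


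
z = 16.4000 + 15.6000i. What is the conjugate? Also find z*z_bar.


z_bar = 16.4000 - 15.6000i
z*z_bar = 16.4^2 + 15.6^2 = 268.96 + 243.36 = 512.32

z_bar = 16.4000 - 15.6000i, z*z_bar = 512.32


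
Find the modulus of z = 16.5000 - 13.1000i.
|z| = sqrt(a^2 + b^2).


|z| = sqrt(16.5^2 + (-13.1)^2) = sqrt(272.25 + 171.61) = sqrt(443.86) = 21.0680

|z| = 21.0680


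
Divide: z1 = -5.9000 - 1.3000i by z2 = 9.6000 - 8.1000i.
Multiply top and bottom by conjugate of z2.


Conjugate of z2 = 9.6000 + 8.1000i
Numerator: (-5.9000 - 1.3000i)(9.6000 + 8.1000i) = -46.1100 - 60.2700i
Denominator: 9.6^2 + (-8.1)^2 = 157.77
Result = (-46.1100 - 60.2700i)/157.77

-0.2923 - 0.3820i


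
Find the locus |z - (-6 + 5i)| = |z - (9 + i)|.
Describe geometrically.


Equal distances means the locus is the perpendicular bisector of z1 and z2.
Midpoint = ((-6+9)/2, (5+1)/2) = (1.5000, 3.0000)

Perpendicular bisector through (1.5000, 3.0000)


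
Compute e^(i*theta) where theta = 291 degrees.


cos(291°) = 0.3584
sin(291°) = -0.9336

e^(i*291°) = 0.3584 - 0.9336i


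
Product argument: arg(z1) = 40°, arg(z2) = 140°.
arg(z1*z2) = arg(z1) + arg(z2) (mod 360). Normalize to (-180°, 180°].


arg(z1*z2) = 40° + 140° = 180°
Normalized to (-180°, 180°]: 180°

180°


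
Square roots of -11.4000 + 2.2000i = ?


|z| = sqrt(129.96+4.84) = 11.6103
sqrt((|z|+a)/2) = sqrt((11.6103+(-11.4))/2) = sqrt(0.1052) = 0.3243
sqrt((|z|-a)/2) = sqrt((11.6103-(-11.4))/2) = sqrt(11.5052) = 3.3919

±(0.3243 + 3.3919i) i.e. 0.3243 + 3.3919i and -0.3243 - 3.3919i


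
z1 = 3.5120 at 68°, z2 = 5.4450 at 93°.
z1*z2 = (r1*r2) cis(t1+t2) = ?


r = 3.5120 * 5.4450 = 19.1228
theta = 68° + 93° = 161° = 161° (mod 360)

19.1228 cis(161°)


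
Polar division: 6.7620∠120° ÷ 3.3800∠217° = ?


r = 6.7620 / 3.3800 = 2.0006
theta = 120° - 217° = -97° = 263° (mod 360)

2.0006 cis(263°)


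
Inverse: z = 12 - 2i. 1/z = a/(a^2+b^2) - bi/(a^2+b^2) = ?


|z|^2 = 144+4 = 148
1/z = (12 + 2i)/148

1/z = 0.0811 + 0.0135i


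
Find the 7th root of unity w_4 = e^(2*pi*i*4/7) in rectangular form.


Angle = 360*4/7 = 205.7143°
a = cos(205.7143°) = -0.9010
b = sin(205.7143°) = -0.4339

-0.9010 - 0.4339i


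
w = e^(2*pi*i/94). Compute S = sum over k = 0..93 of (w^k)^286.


The roots are w_k = w^k with w = e^(2*pi*i/94), and (w^k)^286 = (w^286)^k.
So S = 1 + u + u^2 + ... + u^(93) with u = w^286.
286 = 3*94 + 4, so 286 is not a multiple of 94: u = (w^94)^3 * w^4 = w^4 ≠ 1 (w is a primitive 94th root), while u^94 = (w^94)^286 = 1.
Geometric series: S = (1 - u^94)/(1 - u) = (1 - 1)/(1 - u) = 0

S = 0


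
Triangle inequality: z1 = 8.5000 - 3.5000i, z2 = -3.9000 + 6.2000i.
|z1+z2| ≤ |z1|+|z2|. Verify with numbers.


|z1| = sqrt(8.5^2 + (-3.5)^2) = sqrt(84.5) = 9.1924
|z2| = sqrt((-3.9)^2 + 6.2^2) = sqrt(53.65) = 7.3246
z1+z2 = 4.6000 + 2.7000i
|z1+z2| = sqrt(28.45) = 5.3339
|z1|+|z2| = 9.1924 + 7.3246 = 16.5170

|z1+z2| = 5.3339 ≤ |z1|+|z2| = 16.5170 (verified)


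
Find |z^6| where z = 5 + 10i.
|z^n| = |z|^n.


|z| = sqrt(25+100) = sqrt(125) = 11.1803
|z^6| = |z|^6 = (sqrt(125))^6 = 125^3 = 1953125

|z^6| = 1953125


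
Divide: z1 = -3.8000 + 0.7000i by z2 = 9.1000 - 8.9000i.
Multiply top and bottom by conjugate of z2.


Conjugate of z2 = 9.1000 + 8.9000i
Numerator: (-3.8000 + 0.7000i)(9.1000 + 8.9000i) = -40.8100 - 27.4500i
Denominator: 9.1^2 + (-8.9)^2 = 162.02
Result = (-40.8100 - 27.4500i)/162.02

-0.2519 - 0.1694i


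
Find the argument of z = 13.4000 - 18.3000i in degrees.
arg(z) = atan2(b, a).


Re = 13.4, Im = -18.3
arg = atan2(-18.3, 13.4) = -53.7869 degrees

arg(z) = -53.7869 degrees


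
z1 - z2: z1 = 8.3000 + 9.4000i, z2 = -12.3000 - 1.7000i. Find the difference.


Real: 8.3 + 12.3 = 20.6
Imag: 9.4 + 1.7 = 11.1

20.6000 + 11.1000i


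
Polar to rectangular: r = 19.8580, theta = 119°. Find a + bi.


a = 19.8580*cos(119°) = 19.8580*(-0.4848096) = -9.6273
b = 19.8580*sin(119°) = 19.8580*0.87462 = 17.3682

-9.6273 + 17.3682i


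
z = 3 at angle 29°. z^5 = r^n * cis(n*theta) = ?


r^5 = 3^5 = 243
n*theta = 5*29° = 145° = 145° (mod 360)
a = 243*cos(145°) = -199.0539
b = 243*sin(145°) = 139.3791

243 cis(145°) = -199.0539 + 139.3791i


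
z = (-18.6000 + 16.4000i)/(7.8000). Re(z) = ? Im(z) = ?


Multiply by conjugate: (-18.6000 + 16.4000i)(7.8000) / (7.8^2 + 0^2)
Numerator real = -18.6*7.8 + 16.4*0 = -145.08
Numerator imag = 16.4*7.8 - (-18.6)*0 = 127.92
Denominator = 60.84
Re(z) = -145.08/60.84 = -2.3846
Im(z) = 127.92/60.84 = 2.1026

Re(z) = -2.3846, Im(z) = 2.1026


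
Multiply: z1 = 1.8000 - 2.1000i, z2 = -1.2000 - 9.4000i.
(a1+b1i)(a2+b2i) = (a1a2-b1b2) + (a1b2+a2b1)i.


Real = 1.8*(-1.2) - (-2.1)*(-9.4) = -2.16 - 19.74 = -21.9
Imag = 1.8*(-9.4) - (1.2)*(-2.1) = -16.92 + 2.52 = -14.4

-21.9000 - 14.4000i


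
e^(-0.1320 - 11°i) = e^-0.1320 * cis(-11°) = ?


e^-0.1320 = 0.8763
cos(-11°) = 0.9816
sin(-11°) = -0.1908
Real = 0.8763*0.9816 = 0.8602
Imag = 0.8763*(-0.1908) = -0.1672

0.8602 - 0.1672i


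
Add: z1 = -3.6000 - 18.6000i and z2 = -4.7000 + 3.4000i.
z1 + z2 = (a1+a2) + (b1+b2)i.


Real: -3.6 - 4.7 = -8.3
Imag: -18.6 + 3.4 = -15.2

-8.3000 - 15.2000i


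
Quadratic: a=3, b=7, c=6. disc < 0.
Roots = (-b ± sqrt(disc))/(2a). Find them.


disc = 7^2 - 4*3*6 = 49 - 72 = -23
sqrt(|disc|) = sqrt(23) = 4.7958
Real part = -7/(2*3) = -1.1667
Imag part = 4.7958/(2*3) = 0.7993

-1.1667 ± 0.7993i


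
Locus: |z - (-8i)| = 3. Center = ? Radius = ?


|z - z0| = r is a circle with center z0 and radius r.
Center = (0, -8), radius = 3

Circle with center (0, -8) and radius 3


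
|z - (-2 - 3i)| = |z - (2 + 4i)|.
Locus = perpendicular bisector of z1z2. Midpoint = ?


Equal distances means the locus is the perpendicular bisector of z1 and z2.
Midpoint = ((-2+2)/2, (-3+4)/2) = (0, 0.5000)

Perpendicular bisector through (0, 0.5000)


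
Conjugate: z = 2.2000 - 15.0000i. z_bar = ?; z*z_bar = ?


z_bar = 2.2000 + 15.0000i
z*z_bar = 2.2^2 + (-15)^2 = 4.84 + 225 = 229.84

z_bar = 2.2000 + 15.0000i, z*z_bar = 229.84


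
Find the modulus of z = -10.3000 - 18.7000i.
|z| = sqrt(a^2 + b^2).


|z| = sqrt((-10.3)^2 + (-18.7)^2) = sqrt(106.09 + 349.69) = sqrt(455.78) = 21.3490

|z| = 21.3490


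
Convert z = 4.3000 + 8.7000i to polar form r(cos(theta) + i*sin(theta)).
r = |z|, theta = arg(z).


r = sqrt(18.49+75.69) = sqrt(94.18) = 9.7046
theta = atan2(8.7, 4.3) = 63.6990 degrees

r = 9.7046, theta = 63.6990 degrees


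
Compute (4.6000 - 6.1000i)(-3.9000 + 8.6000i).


Real = 4.6*(-3.9) - (-6.1)*8.6 = -17.94 - (-52.46) = 34.52
Imag = 4.6*8.6 - (3.9)*(-6.1) = 39.56 + 23.79 = 63.35

34.5200 + 63.3500i


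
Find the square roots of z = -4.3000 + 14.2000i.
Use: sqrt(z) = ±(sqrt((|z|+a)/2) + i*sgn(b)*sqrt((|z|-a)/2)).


|z| = sqrt(18.49+201.64) = 14.8368
sqrt((|z|+a)/2) = sqrt((14.8368+(-4.3))/2) = sqrt(5.2684) = 2.2953
sqrt((|z|-a)/2) = sqrt((14.8368-(-4.3))/2) = sqrt(9.5684) = 3.0933

±(2.2953 + 3.0933i) i.e. 2.2953 + 3.0933i and -2.2953 - 3.0933i


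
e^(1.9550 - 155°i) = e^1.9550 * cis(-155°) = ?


e^1.9550 = 7.0639
cos(-155°) = -0.90631
sin(-155°) = -0.42262
Real = 7.0639*(-0.90631) = -6.4021
Imag = 7.0639*(-0.42262) = -2.9853

-6.4021 - 2.9853i


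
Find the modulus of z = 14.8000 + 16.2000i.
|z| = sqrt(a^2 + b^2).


|z| = sqrt(14.8^2 + 16.2^2) = sqrt(219.04 + 262.44) = sqrt(481.48) = 21.9427

|z| = 21.9427


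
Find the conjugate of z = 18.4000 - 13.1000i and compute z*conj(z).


z_bar = 18.4000 + 13.1000i
z*z_bar = 18.4^2 + (-13.1)^2 = 338.56 + 171.61 = 510.17

z_bar = 18.4000 + 13.1000i, z*z_bar = 510.17


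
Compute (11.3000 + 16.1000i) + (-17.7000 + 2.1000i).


Real: 11.3 - 17.7 = -6.4
Imag: 16.1 + 2.1 = 18.2

-6.4000 + 18.2000i


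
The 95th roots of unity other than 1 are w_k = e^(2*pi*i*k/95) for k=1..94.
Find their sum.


With w = e^(2*pi*i/95), all 95 of the 95th roots of unity w^0 = 1, w, ..., w^(94) sum to 0: 1 + w + ... + w^(94) = (1 - w^95)/(1 - w) = 0 since w^95 = 1, w ≠ 1.
Removing the root 1: w + w^2 + ... + w^(94) = 0 - 1 = -1

Sum = -1


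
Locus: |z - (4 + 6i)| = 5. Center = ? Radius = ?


|z - z0| = r is a circle with center z0 and radius r.
Center = (4, 6), radius = 5

Circle with center (4, 6) and radius 5


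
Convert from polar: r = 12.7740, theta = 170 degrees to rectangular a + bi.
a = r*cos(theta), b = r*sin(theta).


a = 12.7740*cos(170°) = 12.7740*(-0.984808) = -12.5799
b = 12.7740*sin(170°) = 12.7740*0.17365 = 2.2182

-12.5799 + 2.2182i


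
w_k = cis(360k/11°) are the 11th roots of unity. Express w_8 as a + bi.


Angle = 360*8/11 = 261.8182°
a = cos(261.8182°) = -0.1423
b = sin(261.8182°) = -0.9898

-0.1423 - 0.9898i


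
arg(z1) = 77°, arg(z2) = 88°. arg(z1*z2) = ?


arg(z1*z2) = 77° + 88° = 165°
Normalized to (-180°, 180°]: 165°

165°


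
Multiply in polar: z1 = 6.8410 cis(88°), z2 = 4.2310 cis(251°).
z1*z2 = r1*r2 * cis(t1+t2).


r = 6.8410 * 4.2310 = 28.9443
theta = 88° + 251° = 339° = 339° (mod 360)

28.9443 cis(339°)


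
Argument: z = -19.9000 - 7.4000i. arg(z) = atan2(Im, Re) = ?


Re = -19.9, Im = -7.4
arg = atan2(-7.4, -19.9) = -159.6019 degrees

arg(z) = -159.6019 degrees


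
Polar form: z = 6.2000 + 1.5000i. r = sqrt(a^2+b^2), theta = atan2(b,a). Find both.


r = sqrt(38.44+2.25) = sqrt(40.69) = 6.3789
theta = atan2(1.5, 6.2) = 13.6005 degrees

r = 6.3789, theta = 13.6005 degrees


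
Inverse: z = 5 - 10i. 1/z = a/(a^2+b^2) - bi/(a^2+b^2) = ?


|z|^2 = 25+100 = 125
1/z = (5 + 10i)/125

1/z = 0.0400 + 0.0800i


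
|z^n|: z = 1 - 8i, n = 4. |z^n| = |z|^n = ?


|z| = sqrt(1+64) = sqrt(65) = 8.0623
|z^4| = |z|^4 = (sqrt(65))^4 = 65^2 = 4225

|z^4| = 4225


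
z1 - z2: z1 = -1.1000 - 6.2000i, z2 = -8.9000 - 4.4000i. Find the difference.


Real: -1.1 + 8.9 = 7.8
Imag: -6.2 + 4.4 = -1.8

7.8000 - 1.8000i


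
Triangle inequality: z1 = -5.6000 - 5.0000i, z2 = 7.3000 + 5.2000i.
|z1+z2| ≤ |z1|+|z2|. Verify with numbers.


|z1| = sqrt((-5.6)^2 + (-5)^2) = sqrt(56.36) = 7.5073
|z2| = sqrt(7.3^2 + 5.2^2) = sqrt(80.33) = 8.9627
z1+z2 = 1.7000 + 0.2000i
|z1+z2| = sqrt(2.93) = 1.7117
|z1|+|z2| = 7.5073 + 8.9627 = 16.4700

|z1+z2| = 1.7117 ≤ |z1|+|z2| = 16.4700 (verified)


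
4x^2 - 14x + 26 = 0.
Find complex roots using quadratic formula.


disc = (-14)^2 - 4*4*26 = 196 - 416 = -220
sqrt(|disc|) = sqrt(220) = 14.8324
Real part = 14/(2*4) = 1.7500
Imag part = 14.8324/(2*4) = 1.8540

1.7500 ± 1.8540i


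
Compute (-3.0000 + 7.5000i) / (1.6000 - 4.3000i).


Conjugate of z2 = 1.6000 + 4.3000i
Numerator: (-3.0000 + 7.5000i)(1.6000 + 4.3000i) = -37.0500 - 0.9000i
Denominator: 1.6^2 + (-4.3)^2 = 21.05
Result = (-37.0500 - 0.9000i)/21.05

-1.7601 - 0.0428i


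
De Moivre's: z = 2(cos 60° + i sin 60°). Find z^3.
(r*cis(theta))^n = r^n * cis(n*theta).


r^3 = 2^3 = 8
n*theta = 3*60° = 180° = 180° (mod 360)
a = 8*cos(180°) = -8.0000
b = 8*sin(180°) = 0

8 cis(180°) = -8.0000 + 0i


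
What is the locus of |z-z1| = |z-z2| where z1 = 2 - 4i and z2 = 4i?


Equal distances means the locus is the perpendicular bisector of z1 and z2.
Midpoint = ((2+0)/2, (-4+4)/2) = (1.0000, 0)

Perpendicular bisector through (1.0000, 0)


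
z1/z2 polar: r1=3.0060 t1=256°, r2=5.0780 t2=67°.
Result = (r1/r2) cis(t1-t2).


r = 3.0060 / 5.0780 = 0.5920
theta = 256° - 67° = 189° = 189° (mod 360)

0.5920 cis(189°)


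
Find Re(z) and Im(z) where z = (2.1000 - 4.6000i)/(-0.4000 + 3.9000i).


Multiply by conjugate: (2.1000 - 4.6000i)(-0.4000 - 3.9000i) / ((-0.4)^2 + 3.9^2)
Numerator real = 2.1*(-0.4) - (4.6)*3.9 = -18.78
Numerator imag = -4.6*(-0.4) - 2.1*3.9 = -6.35
Denominator = 15.37
Re(z) = -18.78/15.37 = -1.2219
Im(z) = -6.35/15.37 = -0.4131

Re(z) = -1.2219, Im(z) = -0.4131


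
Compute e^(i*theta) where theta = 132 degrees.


cos(132°) = -0.6691
sin(132°) = 0.7431

e^(i*132°) = -0.6691 + 0.7431i


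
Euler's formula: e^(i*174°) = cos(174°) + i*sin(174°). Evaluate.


cos(174°) = -0.9945
sin(174°) = 0.1045

e^(i*174°) = -0.9945 + 0.1045i


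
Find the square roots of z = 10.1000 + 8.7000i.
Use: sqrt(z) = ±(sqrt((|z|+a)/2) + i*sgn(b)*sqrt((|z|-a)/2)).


|z| = sqrt(102.01+75.69) = 13.3304
sqrt((|z|+a)/2) = sqrt((13.3304+10.1)/2) = sqrt(11.7152) = 3.4227
sqrt((|z|-a)/2) = sqrt((13.3304-10.1)/2) = sqrt(1.6152) = 1.2709

±(3.4227 + 1.2709i) i.e. 3.4227 + 1.2709i and -3.4227 - 1.2709i


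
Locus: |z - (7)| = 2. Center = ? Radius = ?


|z - z0| = r is a circle with center z0 and radius r.
Center = (7, 0), radius = 2

Circle with center (7, 0) and radius 2


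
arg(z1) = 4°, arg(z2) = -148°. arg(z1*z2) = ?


arg(z1*z2) = 4° - 148° = -144°
Normalized to (-180°, 180°]: -144°

-144°


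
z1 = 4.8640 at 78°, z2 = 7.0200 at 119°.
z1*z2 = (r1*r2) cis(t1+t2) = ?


r = 4.8640 * 7.0200 = 34.1453
theta = 78° + 119° = 197° = 197° (mod 360)

34.1453 cis(197°)


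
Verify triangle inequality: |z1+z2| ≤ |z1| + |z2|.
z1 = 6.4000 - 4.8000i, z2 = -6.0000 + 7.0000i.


|z1| = sqrt(6.4^2 + (-4.8)^2) = sqrt(64) = 8.0000
|z2| = sqrt((-6)^2 + 7^2) = sqrt(85) = 9.2195
z1+z2 = 0.4000 + 2.2000i
|z1+z2| = sqrt(5) = 2.2361
|z1|+|z2| = 8.0000 + 9.2195 = 17.2195

|z1+z2| = 2.2361 ≤ |z1|+|z2| = 17.2195 (verified)


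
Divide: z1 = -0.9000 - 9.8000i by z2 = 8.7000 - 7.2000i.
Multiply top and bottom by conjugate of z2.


Conjugate of z2 = 8.7000 + 7.2000i
Numerator: (-0.9000 - 9.8000i)(8.7000 + 7.2000i) = 62.7300 - 91.7400i
Denominator: 8.7^2 + (-7.2)^2 = 127.53
Result = (62.7300 - 91.7400i)/127.53

0.4919 - 0.7194i


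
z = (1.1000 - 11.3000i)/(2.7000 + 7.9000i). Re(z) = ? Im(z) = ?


Multiply by conjugate: (1.1000 - 11.3000i)(2.7000 - 7.9000i) / (2.7^2 + 7.9^2)
Numerator real = 1.1*2.7 - (11.3)*7.9 = -86.3
Numerator imag = -11.3*2.7 - 1.1*7.9 = -39.2
Denominator = 69.7
Re(z) = -86.3/69.7 = -1.2382
Im(z) = -39.2/69.7 = -0.5624

Re(z) = -1.2382, Im(z) = -0.5624


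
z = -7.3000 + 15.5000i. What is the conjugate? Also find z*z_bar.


z_bar = -7.3000 - 15.5000i
z*z_bar = (-7.3)^2 + 15.5^2 = 53.29 + 240.25 = 293.54

z_bar = -7.3000 - 15.5000i, z*z_bar = 293.54


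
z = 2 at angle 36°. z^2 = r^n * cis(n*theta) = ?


r^2 = 2^2 = 4
n*theta = 2*36° = 72° = 72° (mod 360)
a = 4*cos(72°) = 1.2361
b = 4*sin(72°) = 3.8042

4 cis(72°) = 1.2361 + 3.8042i


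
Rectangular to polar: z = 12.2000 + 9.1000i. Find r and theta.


r = sqrt(148.84+82.81) = sqrt(231.65) = 15.2201
theta = atan2(9.1, 12.2) = 36.7193 degrees

r = 15.2201, theta = 36.7193 degrees


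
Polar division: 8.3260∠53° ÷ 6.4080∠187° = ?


r = 8.3260 / 6.4080 = 1.2993
theta = 53° - 187° = -134° = 226° (mod 360)

1.2993 cis(226°)


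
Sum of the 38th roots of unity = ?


The sum of all 38th roots of unity is 0.
Geometric series: (1 - w^38)/(1 - w) = (1-1)/(1-w) = 0 since w^38 = 1, w ≠ 1.
Alternatively: coefficient of z^37 in z^38 - 1 is 0.

0


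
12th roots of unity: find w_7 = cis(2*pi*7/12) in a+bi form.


Angle = 360*7/12 = 210°
a = cos(210°) = -0.8660
b = sin(210°) = -0.5000

-0.8660 - 0.5000i


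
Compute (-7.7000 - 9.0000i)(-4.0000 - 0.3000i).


Real = -7.7*(-4) - (-9)*(-0.3) = 30.8 - 2.7 = 28.1
Imag = -7.7*(-0.3) - (4)*(-9) = 2.31 + 36 = 38.31

28.1000 + 38.3100i


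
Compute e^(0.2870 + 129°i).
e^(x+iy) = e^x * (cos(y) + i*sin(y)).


e^0.2870 = 1.3324
cos(129°) = -0.6293
sin(129°) = 0.77715
Real = 1.3324*(-0.6293) = -0.8385
Imag = 1.3324*0.77715 = 1.0355

-0.8385 + 1.0355i


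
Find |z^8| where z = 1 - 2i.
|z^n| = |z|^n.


|z| = sqrt(1+4) = sqrt(5) = 2.2361
|z^8| = |z|^8 = (sqrt(5))^8 = 5^4 = 625

|z^8| = 625


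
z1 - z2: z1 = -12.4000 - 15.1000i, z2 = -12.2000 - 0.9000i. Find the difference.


Real: -12.4 + 12.2 = -0.2
Imag: -15.1 + 0.9 = -14.2

-0.2000 - 14.2000i


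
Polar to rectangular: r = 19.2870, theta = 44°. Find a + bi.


a = 19.2870*cos(44°) = 19.2870*0.71934 = 13.8739
b = 19.2870*sin(44°) = 19.2870*0.69466 = 13.3979

13.8739 + 13.3979i


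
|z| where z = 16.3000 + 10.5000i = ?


|z| = sqrt(16.3^2 + 10.5^2) = sqrt(265.69 + 110.25) = sqrt(375.94) = 19.3892

|z| = 19.3892


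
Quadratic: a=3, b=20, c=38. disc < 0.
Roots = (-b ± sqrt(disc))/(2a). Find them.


disc = 20^2 - 4*3*38 = 400 - 456 = -56
sqrt(|disc|) = sqrt(56) = 7.4833
Real part = -20/(2*3) = -3.3333
Imag part = 7.4833/(2*3) = 1.2472

-3.3333 ± 1.2472i


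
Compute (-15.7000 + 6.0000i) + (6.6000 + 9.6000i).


Real: -15.7 + 6.6 = -9.1
Imag: 6 + 9.6 = 15.6

-9.1000 + 15.6000i


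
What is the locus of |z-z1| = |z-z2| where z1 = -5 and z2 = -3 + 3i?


Equal distances means the locus is the perpendicular bisector of z1 and z2.
Midpoint = ((-5+(-3))/2, (0+3)/2) = (-4.0000, 1.5000)

Perpendicular bisector through (-4.0000, 1.5000)


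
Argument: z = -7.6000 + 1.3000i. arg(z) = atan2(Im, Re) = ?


Re = -7.6, Im = 1.3
arg = atan2(1.3, -7.6) = 170.2933 degrees

arg(z) = 170.2933 degrees


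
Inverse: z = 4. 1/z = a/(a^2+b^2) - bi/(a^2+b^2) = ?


|z|^2 = 16+0 = 16
1/z = (4 - 0i)/16

1/z = 0.2500 + 0i


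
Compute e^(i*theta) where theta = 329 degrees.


cos(329°) = 0.8572
sin(329°) = -0.5150

e^(i*329°) = 0.8572 - 0.5150i


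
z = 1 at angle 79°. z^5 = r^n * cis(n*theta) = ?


r^5 = 1^5 = 1
n*theta = 5*79° = 395° = 35° (mod 360)
a = 1*cos(35°) = 0.8192
b = 1*sin(35°) = 0.5736

1 cis(35°) = 0.8192 + 0.5736i


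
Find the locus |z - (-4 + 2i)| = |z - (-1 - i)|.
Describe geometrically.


Equal distances means the locus is the perpendicular bisector of z1 and z2.
Midpoint = ((-4+(-1))/2, (2+(-1))/2) = (-2.5000, 0.5000)

Perpendicular bisector through (-2.5000, 0.5000)


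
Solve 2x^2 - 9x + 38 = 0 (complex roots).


disc = (-9)^2 - 4*2*38 = 81 - 304 = -223
sqrt(|disc|) = sqrt(223) = 14.9332
Real part = 9/(2*2) = 2.2500
Imag part = 14.9332/(2*2) = 3.7333

2.2500 ± 3.7333i


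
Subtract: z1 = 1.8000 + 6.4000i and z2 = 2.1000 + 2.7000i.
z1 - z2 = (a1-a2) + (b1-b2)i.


Real: 1.8 - 2.1 = -0.3
Imag: 6.4 - 2.7 = 3.7

-0.3000 + 3.7000i


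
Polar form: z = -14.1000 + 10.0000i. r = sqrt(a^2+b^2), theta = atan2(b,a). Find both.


r = sqrt(198.81+100) = sqrt(298.81) = 17.2861
theta = atan2(10, -14.1) = 144.6550 degrees

r = 17.2861, theta = 144.6550 degrees


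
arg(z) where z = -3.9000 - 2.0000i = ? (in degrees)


Re = -3.9, Im = -2
arg = atan2(-2, -3.9) = -152.8503 degrees

arg(z) = -152.8503 degrees


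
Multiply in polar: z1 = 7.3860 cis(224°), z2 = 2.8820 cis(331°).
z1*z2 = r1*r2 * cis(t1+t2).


r = 7.3860 * 2.8820 = 21.2865
theta = 224° + 331° = 555° = 195° (mod 360)

21.2865 cis(195°)


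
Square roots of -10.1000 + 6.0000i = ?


|z| = sqrt(102.01+36) = 11.7478
sqrt((|z|+a)/2) = sqrt((11.7478+(-10.1))/2) = sqrt(0.8239) = 0.9077
sqrt((|z|-a)/2) = sqrt((11.7478-(-10.1))/2) = sqrt(10.9239) = 3.3051

±(0.9077 + 3.3051i) i.e. 0.9077 + 3.3051i and -0.9077 - 3.3051i


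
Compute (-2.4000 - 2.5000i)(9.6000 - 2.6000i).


Real = -2.4*9.6 - (-2.5)*(-2.6) = -23.04 - 6.5 = -29.54
Imag = -2.4*(-2.6) + 9.6*(-2.5) = 6.24 - (24) = -17.76

-29.5400 - 17.7600i


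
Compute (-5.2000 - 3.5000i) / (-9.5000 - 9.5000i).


Conjugate of z2 = -9.5000 + 9.5000i
Numerator: (-5.2000 - 3.5000i)(-9.5000 + 9.5000i) = 82.6500 - 16.1500i
Denominator: (-9.5)^2 + (-9.5)^2 = 180.5
Result = (82.6500 - 16.1500i)/180.5

0.4579 - 0.0895i


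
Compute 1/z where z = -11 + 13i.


|z|^2 = 121+169 = 290
1/z = (-11 - 13i)/290

1/z = -0.0379 - 0.0448i


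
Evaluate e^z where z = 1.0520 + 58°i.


e^1.0520 = 2.8634
cos(58°) = 0.52992
sin(58°) = 0.84805
Real = 2.8634*0.52992 = 1.5174
Imag = 2.8634*0.84805 = 2.4283

1.5174 + 2.4283i


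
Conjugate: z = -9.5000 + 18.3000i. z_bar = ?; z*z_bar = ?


z_bar = -9.5000 - 18.3000i
z*z_bar = (-9.5)^2 + 18.3^2 = 90.25 + 334.89 = 425.14

z_bar = -9.5000 - 18.3000i, z*z_bar = 425.14


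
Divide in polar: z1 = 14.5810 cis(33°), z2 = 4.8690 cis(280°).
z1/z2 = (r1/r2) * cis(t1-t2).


r = 14.5810 / 4.8690 = 2.9947
theta = 33° - 280° = -247° = 113° (mod 360)

2.9947 cis(113°)


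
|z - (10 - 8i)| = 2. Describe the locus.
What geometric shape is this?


|z - z0| = r is a circle with center z0 and radius r.
Center = (10, -8), radius = 2

Circle with center (10, -8) and radius 2


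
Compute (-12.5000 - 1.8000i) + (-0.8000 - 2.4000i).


Real: -12.5 - 0.8 = -13.3
Imag: -1.8 - 2.4 = -4.2

-13.3000 - 4.2000i


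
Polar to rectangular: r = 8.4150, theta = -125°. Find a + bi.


a = 8.4150*cos(-125°) = 8.4150*(-0.573576) = -4.8266
b = 8.4150*sin(-125°) = 8.4150*(-0.819152) = -6.8932

-4.8266 - 6.8932i


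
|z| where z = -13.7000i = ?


|z| = sqrt(0^2 + (-13.7)^2) = sqrt(0 + 187.69) = sqrt(187.69) = 13.7000

|z| = 13.7000
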